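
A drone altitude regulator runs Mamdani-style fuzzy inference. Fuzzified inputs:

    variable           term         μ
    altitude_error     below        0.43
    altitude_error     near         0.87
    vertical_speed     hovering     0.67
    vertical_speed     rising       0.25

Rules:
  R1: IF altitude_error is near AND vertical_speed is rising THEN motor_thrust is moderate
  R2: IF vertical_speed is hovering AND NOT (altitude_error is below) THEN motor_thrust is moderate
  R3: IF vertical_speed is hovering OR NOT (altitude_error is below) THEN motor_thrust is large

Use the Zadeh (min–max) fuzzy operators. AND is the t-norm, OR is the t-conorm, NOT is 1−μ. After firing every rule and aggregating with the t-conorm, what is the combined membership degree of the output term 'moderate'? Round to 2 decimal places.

R1: near=0.87, rising=0.25; AND[min(a, b)] → w = 0.25
R2: hovering=0.67, ¬below=1−0.43=0.57; AND[min(a, b)] → w = 0.57
R3: hovering=0.67, ¬below=1−0.43=0.57; OR[max(a, b)] → w = 0.67
Rules with consequent 'moderate': {R1, R2} → strengths 0.25, 0.57
Aggregate via t-conorm [max(a, b)]: 0.57

0.57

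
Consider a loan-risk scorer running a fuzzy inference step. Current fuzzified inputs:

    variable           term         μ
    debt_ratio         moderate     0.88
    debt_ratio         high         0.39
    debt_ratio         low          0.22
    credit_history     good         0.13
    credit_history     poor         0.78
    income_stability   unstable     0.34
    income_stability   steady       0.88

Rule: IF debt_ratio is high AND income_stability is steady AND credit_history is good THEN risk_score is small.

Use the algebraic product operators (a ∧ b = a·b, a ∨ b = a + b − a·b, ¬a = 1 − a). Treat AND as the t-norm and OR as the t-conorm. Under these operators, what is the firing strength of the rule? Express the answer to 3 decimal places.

firing strength: high=0.39, steady=0.88, good=0.13; AND[a·b] → w = 0.0446

0.045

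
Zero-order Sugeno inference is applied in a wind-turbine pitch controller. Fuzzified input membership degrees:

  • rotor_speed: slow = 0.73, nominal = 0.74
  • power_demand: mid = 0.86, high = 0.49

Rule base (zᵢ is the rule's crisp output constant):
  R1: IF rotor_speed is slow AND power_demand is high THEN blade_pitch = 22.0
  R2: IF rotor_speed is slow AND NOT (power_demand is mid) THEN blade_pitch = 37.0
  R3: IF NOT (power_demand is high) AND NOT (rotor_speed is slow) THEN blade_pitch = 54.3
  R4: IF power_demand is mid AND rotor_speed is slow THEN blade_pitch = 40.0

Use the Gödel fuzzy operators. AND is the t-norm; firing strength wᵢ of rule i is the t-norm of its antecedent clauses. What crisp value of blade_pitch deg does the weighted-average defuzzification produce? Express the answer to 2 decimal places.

36.70

R1 (z=22.0): slow=0.73, high=0.49; AND[min(a, b)] → w = 0.49
R2 (z=37.0): slow=0.73, ¬mid=1−0.86=0.14; AND[min(a, b)] → w = 0.14
R3 (z=54.3): ¬high=1−0.49=0.51, ¬slow=1−0.73=0.27; AND[min(a, b)] → w = 0.27
R4 (z=40.0): mid=0.86, slow=0.73; AND[min(a, b)] → w = 0.73
Weighted average = (0.49·22.0 + 0.14·37.0 + 0.27·54.3 + 0.73·40.0) / (0.49 + 0.14 + 0.27 + 0.73)
  = 59.8210 / 1.6300 = 36.70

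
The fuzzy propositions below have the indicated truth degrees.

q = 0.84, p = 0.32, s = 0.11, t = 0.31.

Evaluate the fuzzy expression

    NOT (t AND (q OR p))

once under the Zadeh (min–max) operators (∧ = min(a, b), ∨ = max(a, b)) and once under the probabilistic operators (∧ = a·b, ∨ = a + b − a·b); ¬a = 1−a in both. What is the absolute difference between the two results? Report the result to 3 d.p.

0.034

Under Zadeh (min–max):
  q OR p = max(a, b) on (0.84, 0.32) = 0.84
  t AND (q OR p) = min(a, b) on (0.31, 0.84) = 0.31
  NOT (t AND (q OR p)) = 1 − 0.31 = 0.69
  → value = 0.6900
Under probabilistic:
  q OR p = a + b − a·b on (0.8400, 0.3200) = 0.8912
  t AND (q OR p) = a·b on (0.3100, 0.8912) = 0.2763
  NOT (t AND (q OR p)) = 1 − 0.2763 = 0.7237
  → value = 0.7237
|0.6900 − 0.7237| = 0.034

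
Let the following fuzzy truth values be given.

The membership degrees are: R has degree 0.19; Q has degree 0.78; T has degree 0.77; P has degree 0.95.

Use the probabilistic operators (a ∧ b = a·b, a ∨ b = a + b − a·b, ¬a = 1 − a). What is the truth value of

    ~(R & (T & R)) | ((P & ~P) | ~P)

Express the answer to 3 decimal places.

T & R = a·b on (0.7700, 0.1900) = 0.1463
R & (T & R) = a·b on (0.1900, 0.1463) = 0.0278
~(R & (T & R)) = 1 − 0.0278 = 0.9722
~P = 1 − 0.9500 = 0.0500
P & ~P = a·b on (0.9500, 0.0500) = 0.0475
~P = 1 − 0.9500 = 0.0500
(P & ~P) | ~P = a + b − a·b on (0.0475, 0.0500) = 0.0951
~(R & (T & R)) | ((P & ~P) | ~P) = a + b − a·b on (0.9722, 0.0951) = 0.9748

0.975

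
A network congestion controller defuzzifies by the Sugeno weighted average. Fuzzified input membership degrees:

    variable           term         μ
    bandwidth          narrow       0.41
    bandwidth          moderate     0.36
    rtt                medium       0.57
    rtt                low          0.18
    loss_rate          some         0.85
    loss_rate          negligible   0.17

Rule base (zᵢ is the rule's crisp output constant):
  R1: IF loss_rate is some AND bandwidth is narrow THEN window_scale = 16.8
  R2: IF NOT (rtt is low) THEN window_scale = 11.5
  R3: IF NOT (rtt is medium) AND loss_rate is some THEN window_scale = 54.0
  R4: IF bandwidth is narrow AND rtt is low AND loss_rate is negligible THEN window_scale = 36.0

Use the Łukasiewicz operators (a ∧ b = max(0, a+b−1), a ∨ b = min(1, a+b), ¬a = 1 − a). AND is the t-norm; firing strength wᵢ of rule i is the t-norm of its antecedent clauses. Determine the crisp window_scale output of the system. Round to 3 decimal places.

21.263

R1 (z=16.8): some=0.85, narrow=0.41; AND[max(0, a+b−1)] → w = 0.26
R2 (z=11.5): ¬low=1−0.18=0.82 → w = 0.82
R3 (z=54.0): ¬medium=1−0.57=0.43, some=0.85; AND[max(0, a+b−1)] → w = 0.28
R4 (z=36.0): narrow=0.41, low=0.18, negligible=0.17; AND[max(0, a+b−1)] → w = 0.00
Weighted average = (0.26·16.8 + 0.82·11.5 + 0.28·54.0 + 0.00·36.0) / (0.26 + 0.82 + 0.28 + 0.00)
  = 28.9180 / 1.3600 = 21.263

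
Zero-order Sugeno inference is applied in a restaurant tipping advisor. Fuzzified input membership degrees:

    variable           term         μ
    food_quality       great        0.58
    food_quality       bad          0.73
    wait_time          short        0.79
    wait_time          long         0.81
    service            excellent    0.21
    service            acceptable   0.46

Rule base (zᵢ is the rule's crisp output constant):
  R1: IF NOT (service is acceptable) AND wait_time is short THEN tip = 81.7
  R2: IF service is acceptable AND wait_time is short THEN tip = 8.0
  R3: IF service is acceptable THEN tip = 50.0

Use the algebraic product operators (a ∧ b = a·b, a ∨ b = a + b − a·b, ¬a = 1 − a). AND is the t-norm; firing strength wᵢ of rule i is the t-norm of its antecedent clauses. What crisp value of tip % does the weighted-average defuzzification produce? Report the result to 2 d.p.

48.61

R1 (z=81.7): ¬acceptable=1−0.46=0.54, short=0.79; AND[a·b] → w = 0.4266
R2 (z=8.0): acceptable=0.46, short=0.79; AND[a·b] → w = 0.3634
R3 (z=50.0): acceptable=0.46 → w = 0.4600
Weighted average = (0.4266·81.7 + 0.3634·8.0 + 0.4600·50.0) / (0.4266 + 0.3634 + 0.4600)
  = 60.7604 / 1.2500 = 48.61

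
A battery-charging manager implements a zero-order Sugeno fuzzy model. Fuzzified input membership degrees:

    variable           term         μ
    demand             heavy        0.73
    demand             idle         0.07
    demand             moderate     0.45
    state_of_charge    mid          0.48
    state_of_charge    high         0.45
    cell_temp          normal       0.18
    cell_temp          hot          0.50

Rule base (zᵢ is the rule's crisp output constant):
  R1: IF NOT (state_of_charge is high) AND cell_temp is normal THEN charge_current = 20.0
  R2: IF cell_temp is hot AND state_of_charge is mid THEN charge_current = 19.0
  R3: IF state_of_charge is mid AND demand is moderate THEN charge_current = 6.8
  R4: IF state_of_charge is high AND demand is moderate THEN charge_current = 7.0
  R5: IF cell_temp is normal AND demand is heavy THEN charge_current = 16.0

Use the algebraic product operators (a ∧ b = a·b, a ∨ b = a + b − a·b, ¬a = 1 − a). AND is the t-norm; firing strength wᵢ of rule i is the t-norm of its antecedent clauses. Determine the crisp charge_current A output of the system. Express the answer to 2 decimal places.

R1 (z=20.0): ¬high=1−0.45=0.55, normal=0.18; AND[a·b] → w = 0.0990
R2 (z=19.0): hot=0.50, mid=0.48; AND[a·b] → w = 0.2400
R3 (z=6.8): mid=0.48, moderate=0.45; AND[a·b] → w = 0.2160
R4 (z=7.0): high=0.45, moderate=0.45; AND[a·b] → w = 0.2025
R5 (z=16.0): normal=0.18, heavy=0.73; AND[a·b] → w = 0.1314
Weighted average = (0.0990·20.0 + 0.2400·19.0 + 0.2160·6.8 + 0.2025·7.0 + 0.1314·16.0) / (0.0990 + 0.2400 + 0.2160 + 0.2025 + 0.1314)
  = 11.5287 / 0.8889 = 12.97

12.97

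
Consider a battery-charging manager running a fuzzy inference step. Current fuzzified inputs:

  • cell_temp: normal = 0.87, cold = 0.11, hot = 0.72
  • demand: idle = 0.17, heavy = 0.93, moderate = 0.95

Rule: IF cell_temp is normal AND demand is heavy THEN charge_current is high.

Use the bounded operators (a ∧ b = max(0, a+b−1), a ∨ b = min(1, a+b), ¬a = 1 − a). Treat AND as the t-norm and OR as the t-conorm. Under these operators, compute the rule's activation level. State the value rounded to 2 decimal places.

0.80

firing strength: normal=0.87, heavy=0.93; AND[max(0, a+b−1)] → w = 0.80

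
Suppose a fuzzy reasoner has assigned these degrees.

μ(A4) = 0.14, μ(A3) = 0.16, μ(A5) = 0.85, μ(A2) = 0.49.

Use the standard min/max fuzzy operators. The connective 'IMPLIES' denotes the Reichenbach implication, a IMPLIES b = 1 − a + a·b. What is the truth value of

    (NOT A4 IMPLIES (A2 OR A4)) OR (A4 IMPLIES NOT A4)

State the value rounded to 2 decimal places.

NOT A4 = 1 − 0.14 = 0.86
A2 OR A4 = max(a, b) on (0.49, 0.14) = 0.49
NOT A4 IMPLIES (A2 OR A4)  [Reichenbach: 1 − a + a·b] with a=0.86, b=0.49 → 0.56
NOT A4 = 1 − 0.14 = 0.86
A4 IMPLIES NOT A4  [Reichenbach: 1 − a + a·b] with a=0.14, b=0.86 → 0.98
(NOT A4 IMPLIES (A2 OR A4)) OR (A4 IMPLIES NOT A4) = max(a, b) on (0.56, 0.98) = 0.98

0.98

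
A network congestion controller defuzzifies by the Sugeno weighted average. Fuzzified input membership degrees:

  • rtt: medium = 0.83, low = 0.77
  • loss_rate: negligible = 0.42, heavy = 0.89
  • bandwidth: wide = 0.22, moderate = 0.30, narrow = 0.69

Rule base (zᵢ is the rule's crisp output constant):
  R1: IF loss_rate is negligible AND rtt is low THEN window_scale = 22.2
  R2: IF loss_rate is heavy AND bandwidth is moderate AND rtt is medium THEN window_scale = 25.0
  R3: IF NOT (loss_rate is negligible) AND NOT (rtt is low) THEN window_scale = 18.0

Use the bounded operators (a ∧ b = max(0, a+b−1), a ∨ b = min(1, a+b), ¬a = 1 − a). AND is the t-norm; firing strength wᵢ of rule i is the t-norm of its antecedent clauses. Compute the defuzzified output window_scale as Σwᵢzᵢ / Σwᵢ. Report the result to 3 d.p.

R1 (z=22.2): negligible=0.42, low=0.77; AND[max(0, a+b−1)] → w = 0.19
R2 (z=25.0): heavy=0.89, moderate=0.30, medium=0.83; AND[max(0, a+b−1)] → w = 0.02
R3 (z=18.0): ¬negligible=1−0.42=0.58, ¬low=1−0.77=0.23; AND[max(0, a+b−1)] → w = 0.00
Weighted average = (0.19·22.2 + 0.02·25.0 + 0.00·18.0) / (0.19 + 0.02 + 0.00)
  = 4.7180 / 0.2100 = 22.467

22.467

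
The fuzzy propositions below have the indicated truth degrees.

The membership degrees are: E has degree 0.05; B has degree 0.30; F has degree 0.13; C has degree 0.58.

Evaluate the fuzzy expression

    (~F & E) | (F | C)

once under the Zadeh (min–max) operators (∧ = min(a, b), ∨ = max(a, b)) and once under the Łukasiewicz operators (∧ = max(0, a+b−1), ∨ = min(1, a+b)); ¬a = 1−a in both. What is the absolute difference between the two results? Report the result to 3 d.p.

Under Zadeh (min–max):
  ~F = 1 − 0.13 = 0.87
  ~F & E = min(a, b) on (0.87, 0.05) = 0.05
  F | C = max(a, b) on (0.13, 0.58) = 0.58
  (~F & E) | (F | C) = max(a, b) on (0.05, 0.58) = 0.58
  → value = 0.5800
Under Łukasiewicz:
  ~F = 1 − 0.13 = 0.87
  ~F & E = max(0, a+b−1) on (0.87, 0.05) = 0.00
  F | C = min(1, a+b) on (0.13, 0.58) = 0.71
  (~F & E) | (F | C) = min(1, a+b) on (0.00, 0.71) = 0.71
  → value = 0.7100
|0.5800 − 0.7100| = 0.130

0.130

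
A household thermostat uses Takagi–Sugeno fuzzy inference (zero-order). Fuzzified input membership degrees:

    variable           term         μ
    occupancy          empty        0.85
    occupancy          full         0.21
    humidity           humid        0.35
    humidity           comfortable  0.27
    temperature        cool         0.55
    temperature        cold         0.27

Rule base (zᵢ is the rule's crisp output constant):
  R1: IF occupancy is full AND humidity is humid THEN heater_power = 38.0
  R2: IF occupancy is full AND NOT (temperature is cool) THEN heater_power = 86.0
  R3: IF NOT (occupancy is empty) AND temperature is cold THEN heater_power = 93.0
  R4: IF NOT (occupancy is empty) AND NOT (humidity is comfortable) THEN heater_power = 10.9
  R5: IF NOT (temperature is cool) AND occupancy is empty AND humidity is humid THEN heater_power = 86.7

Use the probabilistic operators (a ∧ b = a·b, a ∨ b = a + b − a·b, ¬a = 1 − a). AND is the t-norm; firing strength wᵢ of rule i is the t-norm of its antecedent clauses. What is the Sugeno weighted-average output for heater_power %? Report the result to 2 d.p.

R1 (z=38.0): full=0.21, humid=0.35; AND[a·b] → w = 0.0735
R2 (z=86.0): full=0.21, ¬cool=1−0.55=0.45; AND[a·b] → w = 0.0945
R3 (z=93.0): ¬empty=1−0.85=0.15, cold=0.27; AND[a·b] → w = 0.0405
R4 (z=10.9): ¬empty=1−0.85=0.15, ¬comfortable=1−0.27=0.73; AND[a·b] → w = 0.1095
R5 (z=86.7): ¬cool=1−0.55=0.45, empty=0.85, humid=0.35; AND[a·b] → w = 0.1339
Weighted average = (0.0735·38.0 + 0.0945·86.0 + 0.0405·93.0 + 0.1095·10.9 + 0.1339·86.7) / (0.0735 + 0.0945 + 0.0405 + 0.1095 + 0.1339)
  = 27.4870 / 0.4519 = 60.83

60.83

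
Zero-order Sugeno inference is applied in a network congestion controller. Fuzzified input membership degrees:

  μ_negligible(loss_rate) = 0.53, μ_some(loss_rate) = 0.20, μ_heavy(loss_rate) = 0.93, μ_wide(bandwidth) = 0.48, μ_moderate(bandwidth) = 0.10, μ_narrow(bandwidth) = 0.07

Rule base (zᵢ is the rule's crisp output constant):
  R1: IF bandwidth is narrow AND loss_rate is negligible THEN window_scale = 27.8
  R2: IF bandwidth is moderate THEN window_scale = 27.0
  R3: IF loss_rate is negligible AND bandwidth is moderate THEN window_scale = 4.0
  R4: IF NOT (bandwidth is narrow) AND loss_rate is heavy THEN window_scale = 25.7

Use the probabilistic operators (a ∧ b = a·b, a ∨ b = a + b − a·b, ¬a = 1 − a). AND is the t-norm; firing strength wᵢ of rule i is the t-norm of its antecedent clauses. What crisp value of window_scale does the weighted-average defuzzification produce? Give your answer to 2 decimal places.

24.81

R1 (z=27.8): narrow=0.07, negligible=0.53; AND[a·b] → w = 0.0371
R2 (z=27.0): moderate=0.10 → w = 0.1000
R3 (z=4.0): negligible=0.53, moderate=0.10; AND[a·b] → w = 0.0530
R4 (z=25.7): ¬narrow=1−0.07=0.93, heavy=0.93; AND[a·b] → w = 0.8649
Weighted average = (0.0371·27.8 + 0.1000·27.0 + 0.0530·4.0 + 0.8649·25.7) / (0.0371 + 0.1000 + 0.0530 + 0.8649)
  = 26.1713 / 1.0550 = 24.81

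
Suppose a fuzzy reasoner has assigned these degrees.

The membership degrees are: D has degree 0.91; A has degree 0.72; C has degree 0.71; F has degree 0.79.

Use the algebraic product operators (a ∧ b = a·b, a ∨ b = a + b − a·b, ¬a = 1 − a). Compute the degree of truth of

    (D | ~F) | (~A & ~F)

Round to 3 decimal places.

~F = 1 − 0.7900 = 0.2100
D | ~F = a + b − a·b on (0.9100, 0.2100) = 0.9289
~A = 1 − 0.7200 = 0.2800
~F = 1 − 0.7900 = 0.2100
~A & ~F = a·b on (0.2800, 0.2100) = 0.0588
(D | ~F) | (~A & ~F) = a + b − a·b on (0.9289, 0.0588) = 0.9331

0.933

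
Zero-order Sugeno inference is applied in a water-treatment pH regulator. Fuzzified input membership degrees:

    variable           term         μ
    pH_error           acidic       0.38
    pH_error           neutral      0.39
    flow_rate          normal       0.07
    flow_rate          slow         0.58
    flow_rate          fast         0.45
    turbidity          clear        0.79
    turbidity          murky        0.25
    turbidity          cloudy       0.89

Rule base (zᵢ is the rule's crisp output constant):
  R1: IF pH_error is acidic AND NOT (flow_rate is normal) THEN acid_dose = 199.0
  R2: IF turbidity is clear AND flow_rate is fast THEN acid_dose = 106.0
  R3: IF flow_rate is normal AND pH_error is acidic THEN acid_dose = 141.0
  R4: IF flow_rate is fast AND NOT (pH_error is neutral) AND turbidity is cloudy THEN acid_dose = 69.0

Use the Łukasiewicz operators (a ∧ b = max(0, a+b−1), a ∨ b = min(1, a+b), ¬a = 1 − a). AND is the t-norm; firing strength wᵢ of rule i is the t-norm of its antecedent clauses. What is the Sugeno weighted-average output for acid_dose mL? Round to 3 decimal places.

R1 (z=199.0): acidic=0.38, ¬normal=1−0.07=0.93; AND[max(0, a+b−1)] → w = 0.31
R2 (z=106.0): clear=0.79, fast=0.45; AND[max(0, a+b−1)] → w = 0.24
R3 (z=141.0): normal=0.07, acidic=0.38; AND[max(0, a+b−1)] → w = 0.00
R4 (z=69.0): fast=0.45, ¬neutral=1−0.39=0.61, cloudy=0.89; AND[max(0, a+b−1)] → w = 0.00
Weighted average = (0.31·199.0 + 0.24·106.0 + 0.00·141.0 + 0.00·69.0) / (0.31 + 0.24 + 0.00 + 0.00)
  = 87.1300 / 0.5500 = 158.418

158.418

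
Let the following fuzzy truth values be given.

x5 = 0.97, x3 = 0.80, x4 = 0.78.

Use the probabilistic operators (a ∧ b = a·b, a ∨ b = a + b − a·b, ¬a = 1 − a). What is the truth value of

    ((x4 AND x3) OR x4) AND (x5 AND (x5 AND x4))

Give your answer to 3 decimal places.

0.673

x4 AND x3 = a·b on (0.7800, 0.8000) = 0.6240
(x4 AND x3) OR x4 = a + b − a·b on (0.6240, 0.7800) = 0.9173
x5 AND x4 = a·b on (0.9700, 0.7800) = 0.7566
x5 AND (x5 AND x4) = a·b on (0.9700, 0.7566) = 0.7339
((x4 AND x3) OR x4) AND (x5 AND (x5 AND x4)) = a·b on (0.9173, 0.7339) = 0.6732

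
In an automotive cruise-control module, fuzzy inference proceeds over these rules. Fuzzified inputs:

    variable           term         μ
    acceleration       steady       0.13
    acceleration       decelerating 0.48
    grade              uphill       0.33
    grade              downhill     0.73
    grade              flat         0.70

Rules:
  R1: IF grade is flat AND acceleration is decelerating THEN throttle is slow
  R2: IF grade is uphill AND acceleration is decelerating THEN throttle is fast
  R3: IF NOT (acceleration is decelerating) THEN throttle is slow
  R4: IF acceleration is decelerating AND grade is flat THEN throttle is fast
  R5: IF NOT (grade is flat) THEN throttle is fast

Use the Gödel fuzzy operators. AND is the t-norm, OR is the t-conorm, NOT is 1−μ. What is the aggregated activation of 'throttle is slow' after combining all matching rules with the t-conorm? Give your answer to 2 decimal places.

0.52

R1: flat=0.70, decelerating=0.48; AND[min(a, b)] → w = 0.48
R2: uphill=0.33, decelerating=0.48; AND[min(a, b)] → w = 0.33
R3: ¬decelerating=1−0.48=0.52 → w = 0.52
R4: decelerating=0.48, flat=0.70; AND[min(a, b)] → w = 0.48
R5: ¬flat=1−0.70=0.30 → w = 0.30
Rules with consequent 'slow': {R1, R3} → strengths 0.48, 0.52
Aggregate via t-conorm [max(a, b)]: 0.52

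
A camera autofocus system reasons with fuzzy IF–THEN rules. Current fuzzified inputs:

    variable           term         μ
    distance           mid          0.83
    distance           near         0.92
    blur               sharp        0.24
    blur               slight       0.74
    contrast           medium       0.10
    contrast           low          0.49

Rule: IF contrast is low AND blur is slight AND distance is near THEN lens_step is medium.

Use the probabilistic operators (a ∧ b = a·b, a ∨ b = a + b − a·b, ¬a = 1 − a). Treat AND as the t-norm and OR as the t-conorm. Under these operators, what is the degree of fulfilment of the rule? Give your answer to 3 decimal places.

0.334

firing strength: low=0.49, slight=0.74, near=0.92; AND[a·b] → w = 0.3336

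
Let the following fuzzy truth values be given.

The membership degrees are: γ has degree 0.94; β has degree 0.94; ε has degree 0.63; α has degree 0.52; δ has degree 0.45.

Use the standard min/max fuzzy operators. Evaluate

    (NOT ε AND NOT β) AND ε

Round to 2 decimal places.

0.06

NOT ε = 1 − 0.63 = 0.37
NOT β = 1 − 0.94 = 0.06
NOT ε AND NOT β = min(a, b) on (0.37, 0.06) = 0.06
(NOT ε AND NOT β) AND ε = min(a, b) on (0.06, 0.63) = 0.06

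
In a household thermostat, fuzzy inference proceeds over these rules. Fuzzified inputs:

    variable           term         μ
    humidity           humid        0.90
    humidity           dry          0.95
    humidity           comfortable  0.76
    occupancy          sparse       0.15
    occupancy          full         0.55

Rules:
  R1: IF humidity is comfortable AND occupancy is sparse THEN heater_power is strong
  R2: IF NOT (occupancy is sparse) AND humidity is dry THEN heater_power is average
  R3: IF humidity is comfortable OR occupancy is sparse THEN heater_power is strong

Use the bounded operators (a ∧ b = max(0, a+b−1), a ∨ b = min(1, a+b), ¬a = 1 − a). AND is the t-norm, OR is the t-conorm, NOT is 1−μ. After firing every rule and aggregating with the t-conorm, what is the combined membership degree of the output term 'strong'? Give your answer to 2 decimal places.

0.91

R1: comfortable=0.76, sparse=0.15; AND[max(0, a+b−1)] → w = 0.00
R2: ¬sparse=1−0.15=0.85, dry=0.95; AND[max(0, a+b−1)] → w = 0.80
R3: comfortable=0.76, sparse=0.15; OR[min(1, a+b)] → w = 0.91
Rules with consequent 'strong': {R1, R3} → strengths 0.00, 0.91
Aggregate via t-conorm [min(1, a+b)]: 0.91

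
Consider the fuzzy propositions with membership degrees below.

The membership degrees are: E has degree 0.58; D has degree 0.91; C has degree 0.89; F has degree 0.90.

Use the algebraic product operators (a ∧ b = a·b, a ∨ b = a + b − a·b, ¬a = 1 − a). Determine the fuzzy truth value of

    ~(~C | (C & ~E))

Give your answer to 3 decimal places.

0.557

~C = 1 − 0.8900 = 0.1100
~E = 1 − 0.5800 = 0.4200
C & ~E = a·b on (0.8900, 0.4200) = 0.3738
~C | (C & ~E) = a + b − a·b on (0.1100, 0.3738) = 0.4427
~(~C | (C & ~E)) = 1 − 0.4427 = 0.5573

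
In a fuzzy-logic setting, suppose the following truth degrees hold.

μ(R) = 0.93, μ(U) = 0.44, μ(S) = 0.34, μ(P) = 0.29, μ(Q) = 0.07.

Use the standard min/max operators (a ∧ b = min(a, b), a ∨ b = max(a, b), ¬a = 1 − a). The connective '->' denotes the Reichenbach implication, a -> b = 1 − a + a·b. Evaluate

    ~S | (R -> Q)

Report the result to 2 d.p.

0.66

~S = 1 − 0.34 = 0.66
R -> Q  [Reichenbach: 1 − a + a·b] with a=0.93, b=0.07 → 0.14
~S | (R -> Q) = max(a, b) on (0.66, 0.14) = 0.66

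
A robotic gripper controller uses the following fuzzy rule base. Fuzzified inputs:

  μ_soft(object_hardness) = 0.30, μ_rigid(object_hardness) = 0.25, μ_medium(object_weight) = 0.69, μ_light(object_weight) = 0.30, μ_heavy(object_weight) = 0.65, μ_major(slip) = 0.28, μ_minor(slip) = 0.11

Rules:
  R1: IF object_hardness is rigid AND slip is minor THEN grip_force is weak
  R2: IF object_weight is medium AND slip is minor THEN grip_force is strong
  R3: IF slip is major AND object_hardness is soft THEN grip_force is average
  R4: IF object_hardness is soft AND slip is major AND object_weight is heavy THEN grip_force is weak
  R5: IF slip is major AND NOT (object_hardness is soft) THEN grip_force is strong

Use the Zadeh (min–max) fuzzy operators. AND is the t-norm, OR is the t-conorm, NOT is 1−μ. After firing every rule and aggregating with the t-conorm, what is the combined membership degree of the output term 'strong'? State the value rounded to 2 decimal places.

R1: rigid=0.25, minor=0.11; AND[min(a, b)] → w = 0.11
R2: medium=0.69, minor=0.11; AND[min(a, b)] → w = 0.11
R3: major=0.28, soft=0.30; AND[min(a, b)] → w = 0.28
R4: soft=0.30, major=0.28, heavy=0.65; AND[min(a, b)] → w = 0.28
R5: major=0.28, ¬soft=1−0.30=0.70; AND[min(a, b)] → w = 0.28
Rules with consequent 'strong': {R2, R5} → strengths 0.11, 0.28
Aggregate via t-conorm [max(a, b)]: 0.28

0.28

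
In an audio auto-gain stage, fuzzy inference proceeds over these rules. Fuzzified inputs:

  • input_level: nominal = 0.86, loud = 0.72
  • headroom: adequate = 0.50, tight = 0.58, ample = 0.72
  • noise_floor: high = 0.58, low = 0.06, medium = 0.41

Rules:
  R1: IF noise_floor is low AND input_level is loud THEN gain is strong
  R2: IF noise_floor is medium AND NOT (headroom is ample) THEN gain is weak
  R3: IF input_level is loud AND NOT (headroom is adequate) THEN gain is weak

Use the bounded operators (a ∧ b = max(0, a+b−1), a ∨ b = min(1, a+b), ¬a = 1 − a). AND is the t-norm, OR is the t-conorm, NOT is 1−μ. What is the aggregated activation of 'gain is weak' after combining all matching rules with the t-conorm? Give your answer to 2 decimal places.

R1: low=0.06, loud=0.72; AND[max(0, a+b−1)] → w = 0.00
R2: medium=0.41, ¬ample=1−0.72=0.28; AND[max(0, a+b−1)] → w = 0.00
R3: loud=0.72, ¬adequate=1−0.50=0.50; AND[max(0, a+b−1)] → w = 0.22
Rules with consequent 'weak': {R2, R3} → strengths 0.00, 0.22
Aggregate via t-conorm [min(1, a+b)]: 0.22

0.22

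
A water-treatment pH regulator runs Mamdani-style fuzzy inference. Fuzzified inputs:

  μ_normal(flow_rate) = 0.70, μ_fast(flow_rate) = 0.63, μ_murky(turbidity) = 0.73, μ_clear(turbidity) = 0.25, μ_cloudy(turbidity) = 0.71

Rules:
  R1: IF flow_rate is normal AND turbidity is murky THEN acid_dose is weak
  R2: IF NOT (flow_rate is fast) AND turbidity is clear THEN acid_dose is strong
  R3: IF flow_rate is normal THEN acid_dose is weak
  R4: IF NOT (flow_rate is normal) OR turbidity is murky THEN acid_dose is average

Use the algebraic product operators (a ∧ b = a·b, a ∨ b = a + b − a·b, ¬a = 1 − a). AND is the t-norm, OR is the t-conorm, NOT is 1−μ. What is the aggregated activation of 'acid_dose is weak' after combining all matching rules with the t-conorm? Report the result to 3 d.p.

0.853

R1: normal=0.70, murky=0.73; AND[a·b] → w = 0.5110
R2: ¬fast=1−0.63=0.37, clear=0.25; AND[a·b] → w = 0.0925
R3: normal=0.70 → w = 0.7000
R4: ¬normal=1−0.70=0.30, murky=0.73; OR[a + b − a·b] → w = 0.8110
Rules with consequent 'weak': {R1, R3} → strengths 0.5110, 0.7000
Aggregate via t-conorm [a + b − a·b]: 0.8533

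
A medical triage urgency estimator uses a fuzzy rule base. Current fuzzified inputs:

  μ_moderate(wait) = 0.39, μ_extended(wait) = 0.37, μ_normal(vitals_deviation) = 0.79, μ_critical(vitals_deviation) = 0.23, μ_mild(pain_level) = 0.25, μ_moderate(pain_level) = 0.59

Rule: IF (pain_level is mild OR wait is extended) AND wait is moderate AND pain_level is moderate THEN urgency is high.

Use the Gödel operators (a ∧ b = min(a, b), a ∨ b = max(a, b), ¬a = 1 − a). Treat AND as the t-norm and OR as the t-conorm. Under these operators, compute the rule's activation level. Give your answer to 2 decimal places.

firing strength: (mild=0.25 OR extended=0.37) = 0.37; AND[min(a, b)] with moderate=0.39, moderate=0.59 → w = 0.37

0.37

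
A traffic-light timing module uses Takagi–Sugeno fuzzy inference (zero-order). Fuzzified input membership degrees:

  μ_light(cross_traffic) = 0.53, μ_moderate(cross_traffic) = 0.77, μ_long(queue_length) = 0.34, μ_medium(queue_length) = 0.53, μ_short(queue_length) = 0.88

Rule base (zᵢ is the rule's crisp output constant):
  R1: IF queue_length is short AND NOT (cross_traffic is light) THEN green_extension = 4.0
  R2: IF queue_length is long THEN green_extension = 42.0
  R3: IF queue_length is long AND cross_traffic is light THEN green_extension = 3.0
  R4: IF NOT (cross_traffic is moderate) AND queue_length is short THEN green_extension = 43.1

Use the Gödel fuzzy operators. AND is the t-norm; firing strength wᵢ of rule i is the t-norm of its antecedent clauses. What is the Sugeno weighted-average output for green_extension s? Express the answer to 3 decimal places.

19.633

R1 (z=4.0): short=0.88, ¬light=1−0.53=0.47; AND[min(a, b)] → w = 0.47
R2 (z=42.0): long=0.34 → w = 0.34
R3 (z=3.0): long=0.34, light=0.53; AND[min(a, b)] → w = 0.34
R4 (z=43.1): ¬moderate=1−0.77=0.23, short=0.88; AND[min(a, b)] → w = 0.23
Weighted average = (0.47·4.0 + 0.34·42.0 + 0.34·3.0 + 0.23·43.1) / (0.47 + 0.34 + 0.34 + 0.23)
  = 27.0930 / 1.3800 = 19.633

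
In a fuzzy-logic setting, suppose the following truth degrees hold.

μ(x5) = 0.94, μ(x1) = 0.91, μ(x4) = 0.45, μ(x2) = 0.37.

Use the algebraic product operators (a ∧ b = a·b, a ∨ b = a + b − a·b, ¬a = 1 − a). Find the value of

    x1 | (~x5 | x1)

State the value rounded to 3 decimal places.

~x5 = 1 − 0.9400 = 0.0600
~x5 | x1 = a + b − a·b on (0.0600, 0.9100) = 0.9154
x1 | (~x5 | x1) = a + b − a·b on (0.9100, 0.9154) = 0.9924

0.992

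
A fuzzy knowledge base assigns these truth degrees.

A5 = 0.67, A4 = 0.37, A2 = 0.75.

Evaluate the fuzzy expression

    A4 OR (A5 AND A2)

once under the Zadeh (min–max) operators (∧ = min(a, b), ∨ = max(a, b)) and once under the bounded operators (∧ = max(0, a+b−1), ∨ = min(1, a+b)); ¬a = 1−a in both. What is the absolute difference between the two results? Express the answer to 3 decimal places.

0.120

Under Zadeh (min–max):
  A5 AND A2 = min(a, b) on (0.67, 0.75) = 0.67
  A4 OR (A5 AND A2) = max(a, b) on (0.37, 0.67) = 0.67
  → value = 0.6700
Under bounded:
  A5 AND A2 = max(0, a+b−1) on (0.67, 0.75) = 0.42
  A4 OR (A5 AND A2) = min(1, a+b) on (0.37, 0.42) = 0.79
  → value = 0.7900
|0.6700 − 0.7900| = 0.120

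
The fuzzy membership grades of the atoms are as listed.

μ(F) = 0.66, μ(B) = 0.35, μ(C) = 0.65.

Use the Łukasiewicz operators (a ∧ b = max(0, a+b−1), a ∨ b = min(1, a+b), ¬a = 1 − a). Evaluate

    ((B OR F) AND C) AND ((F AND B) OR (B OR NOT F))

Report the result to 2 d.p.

0.35

B OR F = min(1, a+b) on (0.35, 0.66) = 1.00
(B OR F) AND C = max(0, a+b−1) on (1.00, 0.65) = 0.65
F AND B = max(0, a+b−1) on (0.66, 0.35) = 0.01
NOT F = 1 − 0.66 = 0.34
B OR NOT F = min(1, a+b) on (0.35, 0.34) = 0.69
(F AND B) OR (B OR NOT F) = min(1, a+b) on (0.01, 0.69) = 0.70
((B OR F) AND C) AND ((F AND B) OR (B OR NOT F)) = max(0, a+b−1) on (0.65, 0.70) = 0.35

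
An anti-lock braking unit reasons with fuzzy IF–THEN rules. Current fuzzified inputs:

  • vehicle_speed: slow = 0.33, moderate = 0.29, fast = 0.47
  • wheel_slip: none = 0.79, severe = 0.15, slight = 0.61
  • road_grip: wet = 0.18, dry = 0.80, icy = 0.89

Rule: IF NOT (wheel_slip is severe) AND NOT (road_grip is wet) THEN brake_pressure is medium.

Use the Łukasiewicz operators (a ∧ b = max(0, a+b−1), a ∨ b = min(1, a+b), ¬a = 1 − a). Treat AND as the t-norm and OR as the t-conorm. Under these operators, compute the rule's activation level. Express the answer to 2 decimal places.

0.67

firing strength: ¬severe=1−0.15=0.85, ¬wet=1−0.18=0.82; AND[max(0, a+b−1)] → w = 0.67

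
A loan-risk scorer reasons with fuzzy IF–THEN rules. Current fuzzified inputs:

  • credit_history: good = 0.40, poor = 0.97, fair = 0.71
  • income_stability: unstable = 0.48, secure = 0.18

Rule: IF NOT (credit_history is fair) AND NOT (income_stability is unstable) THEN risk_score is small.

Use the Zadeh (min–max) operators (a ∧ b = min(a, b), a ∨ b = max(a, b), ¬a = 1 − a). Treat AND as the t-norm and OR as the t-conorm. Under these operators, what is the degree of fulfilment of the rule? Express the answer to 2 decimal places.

firing strength: ¬fair=1−0.71=0.29, ¬unstable=1−0.48=0.52; AND[min(a, b)] → w = 0.29

0.29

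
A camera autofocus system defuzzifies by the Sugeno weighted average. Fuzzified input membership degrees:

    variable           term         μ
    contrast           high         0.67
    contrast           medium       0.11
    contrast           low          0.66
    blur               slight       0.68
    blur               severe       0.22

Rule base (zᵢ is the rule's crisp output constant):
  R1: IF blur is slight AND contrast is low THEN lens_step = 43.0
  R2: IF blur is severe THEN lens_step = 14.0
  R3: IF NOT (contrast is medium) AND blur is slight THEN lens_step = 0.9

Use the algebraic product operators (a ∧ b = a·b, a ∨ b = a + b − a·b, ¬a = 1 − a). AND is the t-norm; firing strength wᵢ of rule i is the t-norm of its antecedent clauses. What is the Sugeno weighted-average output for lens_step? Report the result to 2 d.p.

17.99

R1 (z=43.0): slight=0.68, low=0.66; AND[a·b] → w = 0.4488
R2 (z=14.0): severe=0.22 → w = 0.2200
R3 (z=0.9): ¬medium=1−0.11=0.89, slight=0.68; AND[a·b] → w = 0.6052
Weighted average = (0.4488·43.0 + 0.2200·14.0 + 0.6052·0.9) / (0.4488 + 0.2200 + 0.6052)
  = 22.9231 / 1.2740 = 17.99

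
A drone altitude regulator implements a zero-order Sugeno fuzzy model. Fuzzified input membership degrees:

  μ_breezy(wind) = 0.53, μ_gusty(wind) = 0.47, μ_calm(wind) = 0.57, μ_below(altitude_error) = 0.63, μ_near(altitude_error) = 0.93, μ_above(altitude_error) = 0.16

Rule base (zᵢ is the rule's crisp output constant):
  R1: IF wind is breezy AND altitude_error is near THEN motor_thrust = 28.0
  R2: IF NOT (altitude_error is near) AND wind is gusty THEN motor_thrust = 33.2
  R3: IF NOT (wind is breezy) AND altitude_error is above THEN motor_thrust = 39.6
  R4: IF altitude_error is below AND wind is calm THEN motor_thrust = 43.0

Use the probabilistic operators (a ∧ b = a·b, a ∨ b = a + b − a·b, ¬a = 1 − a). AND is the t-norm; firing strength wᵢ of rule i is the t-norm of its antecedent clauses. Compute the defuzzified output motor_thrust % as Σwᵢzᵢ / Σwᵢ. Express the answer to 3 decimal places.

R1 (z=28.0): breezy=0.53, near=0.93; AND[a·b] → w = 0.4929
R2 (z=33.2): ¬near=1−0.93=0.07, gusty=0.47; AND[a·b] → w = 0.0329
R3 (z=39.6): ¬breezy=1−0.53=0.47, above=0.16; AND[a·b] → w = 0.0752
R4 (z=43.0): below=0.63, calm=0.57; AND[a·b] → w = 0.3591
Weighted average = (0.4929·28.0 + 0.0329·33.2 + 0.0752·39.6 + 0.3591·43.0) / (0.4929 + 0.0329 + 0.0752 + 0.3591)
  = 33.3127 / 0.9601 = 34.697

34.697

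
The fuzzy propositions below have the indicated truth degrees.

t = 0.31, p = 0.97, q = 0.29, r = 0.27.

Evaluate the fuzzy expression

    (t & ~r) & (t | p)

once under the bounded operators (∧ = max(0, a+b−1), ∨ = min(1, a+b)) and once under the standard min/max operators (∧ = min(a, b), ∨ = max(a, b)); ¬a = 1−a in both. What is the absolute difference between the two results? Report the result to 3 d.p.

0.270

Under bounded:
  ~r = 1 − 0.27 = 0.73
  t & ~r = max(0, a+b−1) on (0.31, 0.73) = 0.04
  t | p = min(1, a+b) on (0.31, 0.97) = 1.00
  (t & ~r) & (t | p) = max(0, a+b−1) on (0.04, 1.00) = 0.04
  → value = 0.0400
Under standard min/max:
  ~r = 1 − 0.27 = 0.73
  t & ~r = min(a, b) on (0.31, 0.73) = 0.31
  t | p = max(a, b) on (0.31, 0.97) = 0.97
  (t & ~r) & (t | p) = min(a, b) on (0.31, 0.97) = 0.31
  → value = 0.3100
|0.0400 − 0.3100| = 0.270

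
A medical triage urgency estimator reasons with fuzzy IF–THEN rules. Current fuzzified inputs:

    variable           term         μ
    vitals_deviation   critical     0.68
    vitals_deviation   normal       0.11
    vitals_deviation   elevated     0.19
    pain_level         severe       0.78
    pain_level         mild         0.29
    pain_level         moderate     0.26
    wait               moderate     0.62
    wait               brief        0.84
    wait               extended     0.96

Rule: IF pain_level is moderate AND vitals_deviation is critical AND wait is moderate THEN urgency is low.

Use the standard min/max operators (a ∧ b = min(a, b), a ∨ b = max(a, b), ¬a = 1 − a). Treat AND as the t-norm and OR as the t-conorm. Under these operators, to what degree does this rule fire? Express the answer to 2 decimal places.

0.26

firing strength: moderate=0.26, critical=0.68, moderate=0.62; AND[min(a, b)] → w = 0.26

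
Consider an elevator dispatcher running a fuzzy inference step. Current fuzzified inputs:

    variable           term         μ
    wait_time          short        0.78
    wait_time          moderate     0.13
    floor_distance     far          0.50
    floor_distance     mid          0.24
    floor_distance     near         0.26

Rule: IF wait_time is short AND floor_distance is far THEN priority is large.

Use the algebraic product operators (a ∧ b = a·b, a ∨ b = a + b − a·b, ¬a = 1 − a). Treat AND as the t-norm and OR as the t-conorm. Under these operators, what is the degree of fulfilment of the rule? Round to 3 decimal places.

0.390

firing strength: short=0.78, far=0.50; AND[a·b] → w = 0.3900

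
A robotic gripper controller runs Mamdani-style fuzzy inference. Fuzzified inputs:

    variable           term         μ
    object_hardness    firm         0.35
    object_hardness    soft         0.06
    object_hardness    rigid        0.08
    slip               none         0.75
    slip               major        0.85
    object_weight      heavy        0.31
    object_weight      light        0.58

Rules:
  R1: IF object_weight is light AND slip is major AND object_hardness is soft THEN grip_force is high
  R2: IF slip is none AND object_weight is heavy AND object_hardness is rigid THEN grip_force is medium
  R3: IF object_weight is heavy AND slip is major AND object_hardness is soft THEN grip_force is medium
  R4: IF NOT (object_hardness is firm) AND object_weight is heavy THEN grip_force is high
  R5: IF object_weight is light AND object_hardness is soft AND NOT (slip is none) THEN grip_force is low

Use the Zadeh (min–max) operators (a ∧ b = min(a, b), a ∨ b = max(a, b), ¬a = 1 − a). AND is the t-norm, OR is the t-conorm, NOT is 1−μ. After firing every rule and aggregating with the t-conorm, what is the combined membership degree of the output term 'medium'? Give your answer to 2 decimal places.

R1: light=0.58, major=0.85, soft=0.06; AND[min(a, b)] → w = 0.06
R2: none=0.75, heavy=0.31, rigid=0.08; AND[min(a, b)] → w = 0.08
R3: heavy=0.31, major=0.85, soft=0.06; AND[min(a, b)] → w = 0.06
R4: ¬firm=1−0.35=0.65, heavy=0.31; AND[min(a, b)] → w = 0.31
R5: light=0.58, soft=0.06, ¬none=1−0.75=0.25; AND[min(a, b)] → w = 0.06
Rules with consequent 'medium': {R2, R3} → strengths 0.08, 0.06
Aggregate via t-conorm [max(a, b)]: 0.08

0.08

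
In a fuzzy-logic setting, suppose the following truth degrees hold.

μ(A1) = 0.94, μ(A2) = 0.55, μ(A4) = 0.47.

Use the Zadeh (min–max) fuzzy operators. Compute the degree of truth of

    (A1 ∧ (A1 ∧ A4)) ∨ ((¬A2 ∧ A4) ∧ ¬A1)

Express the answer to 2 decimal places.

A1 ∧ A4 = min(a, b) on (0.94, 0.47) = 0.47
A1 ∧ (A1 ∧ A4) = min(a, b) on (0.94, 0.47) = 0.47
¬A2 = 1 − 0.55 = 0.45
¬A2 ∧ A4 = min(a, b) on (0.45, 0.47) = 0.45
¬A1 = 1 − 0.94 = 0.06
(¬A2 ∧ A4) ∧ ¬A1 = min(a, b) on (0.45, 0.06) = 0.06
(A1 ∧ (A1 ∧ A4)) ∨ ((¬A2 ∧ A4) ∧ ¬A1) = max(a, b) on (0.47, 0.06) = 0.47

0.47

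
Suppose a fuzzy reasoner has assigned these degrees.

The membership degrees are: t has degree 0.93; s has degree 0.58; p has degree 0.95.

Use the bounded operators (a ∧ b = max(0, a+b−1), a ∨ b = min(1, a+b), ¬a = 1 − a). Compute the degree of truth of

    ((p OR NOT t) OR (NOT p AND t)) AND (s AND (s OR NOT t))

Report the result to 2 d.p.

0.23

NOT t = 1 − 0.93 = 0.07
p OR NOT t = min(1, a+b) on (0.95, 0.07) = 1.00
NOT p = 1 − 0.95 = 0.05
NOT p AND t = max(0, a+b−1) on (0.05, 0.93) = 0.00
(p OR NOT t) OR (NOT p AND t) = min(1, a+b) on (1.00, 0.00) = 1.00
NOT t = 1 − 0.93 = 0.07
s OR NOT t = min(1, a+b) on (0.58, 0.07) = 0.65
s AND (s OR NOT t) = max(0, a+b−1) on (0.58, 0.65) = 0.23
((p OR NOT t) OR (NOT p AND t)) AND (s AND (s OR NOT t)) = max(0, a+b−1) on (1.00, 0.23) = 0.23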